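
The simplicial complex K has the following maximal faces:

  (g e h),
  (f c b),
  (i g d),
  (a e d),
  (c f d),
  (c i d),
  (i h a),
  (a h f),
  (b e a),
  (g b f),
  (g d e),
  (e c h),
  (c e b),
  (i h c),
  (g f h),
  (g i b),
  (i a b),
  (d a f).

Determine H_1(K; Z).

H_1 ≅ Z^2.

Take the total order a < b < c < d < e < f < g < h < i on the vertex set. Then K (dimension 2) consists of the simplices:

  0-simplices (9): a, b, c, d, e, f, g, h, i
  1-simplices (27): ab, ad, ae, af, ah, ai, bc, be, bf, bg, bi, cd, ce, cf, ch, ci, de, df, dg, di, eg, eh, fg, fh, gh, gi, hi
  2-simplices (18): abe, abi, ade, adf, afh, ahi, bce, bcf, bfg, bgi, cdf, cdi, ceh, chi, deg, dgi, egh, fgh

Hence C_0 ≅ Z^9, C_1 ≅ Z^27, C_2 ≅ Z^18.

∂_1: C_1 → C_0 maps an edge to its endpoints' difference, ∂[p,q] = q − p. For instance
  ∂cf = f − c.
As a 9×27 matrix over Z this has rank 8, with invariant factors (1,1,1,1,1,1,1,1).

Boundary ∂_2: C_2 → C_1 sends each 2-simplex [p,q,r] to [q,r] − [p,r] + [p,q]. For instance
  ∂dgi = gi − di + dg,
  ∂ahi = hi − ai + ah.
The 27×18 boundary matrix has rank 17 and Smith normal form diag(1,1,1,1,1,1,1,1,1,1,1,1,1,1,1,1,1).

Reading off H_k = ker ∂_k / im ∂_{k+1}:

  H_1: rank ker ∂_1 − rank ∂_2 = (27 − 8) − 17 = 2, and the invariant factors of ∂_2 are all 1, so H_1 ≅ Z^2.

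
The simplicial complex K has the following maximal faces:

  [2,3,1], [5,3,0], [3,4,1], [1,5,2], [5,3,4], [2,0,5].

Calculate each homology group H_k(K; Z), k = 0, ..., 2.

H_0 = Z,  H_1 = Z,  H_2 = 0.

Fix the vertex order 0 < 1 < 2 < 3 < 4 < 5 and write every simplex with vertices in increasing order. Then dim K = 2 and the simplices of K are:

  0-simplices (6): [0], [1], [2], [3], [4], [5]
  1-simplices (12): [0,2], [0,3], [0,5], [1,2], [1,3], [1,4], [1,5], [2,3], [2,5], [3,4], [3,5], [4,5]
  2-simplices (6): [0,2,5], [0,3,5], [1,2,3], [1,2,5], [1,3,4], [3,4,5]

giving chain groups C_0 ≅ Z^6, C_1 ≅ Z^12, C_2 ≅ Z^6.

The boundary map ∂_1: C_1 → C_0 is given by ∂[p,q] = [q] − [p].
As a 6×12 matrix over Z this has rank 5, with invariant factors (1,1,1,1,1).

∂_2: C_2 → C_1 sends each 2-simplex [p,q,r] to [q,r] − [p,r] + [p,q]. For instance
  ∂[0,3,5] = [3,5] − [0,5] + [0,3],
  ∂[1,3,4] = [3,4] − [1,4] + [1,3].
The 12×6 boundary matrix has rank 6 and Smith normal form diag(1,1,1,1,1,1).

Reading off H_k = ker ∂_k / im ∂_{k+1}:

  H_0: rank C_0 − rank ∂_1 = 6 − 5 = 1, and the invariant factors of ∂_1 are all 1, so H_0 = Z.
  H_1: rank ker ∂_1 − rank ∂_2 = (12 − 5) − 6 = 1, and the invariant factors of ∂_2 are all 1, so H_1 = Z.
  H_2: rank ker ∂_2 − rank ∂_3 = (6 − 6) − 0 = 0, and there is no ∂_3, so H_2 = 0.

(K is a triangulation of the cylinder S^1 x I.)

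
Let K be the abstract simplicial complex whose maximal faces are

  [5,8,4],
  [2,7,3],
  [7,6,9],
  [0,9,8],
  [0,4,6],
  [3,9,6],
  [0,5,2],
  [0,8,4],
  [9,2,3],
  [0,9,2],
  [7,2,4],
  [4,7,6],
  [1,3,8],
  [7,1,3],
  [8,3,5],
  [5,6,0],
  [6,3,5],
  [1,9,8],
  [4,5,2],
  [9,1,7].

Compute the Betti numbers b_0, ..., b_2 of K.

b_0 = 1, b_1 = 1, b_2 = 0.

Take the total order 0 < 1 < 2 < 3 < 4 < 5 < 6 < 7 < 8 < 9 on the vertex set. Then K (dimension 2) consists of the simplices:

  0-simplices (10): [0], [1], [2], [3], [4], [5], [6], [7], [8], [9]
  1-simplices (30): (30 of them)
  2-simplices (20): (20 of them)

Hence C_0 ≅ Z^10, C_1 ≅ Z^30, C_2 ≅ Z^20.

∂_1: C_1 → C_0 is given by ∂[p,q] = [q] − [p]. For instance
  ∂[3,5] = [5] − [3].
This gives a 10×30 integer matrix of rank 9; reducing to Smith normal form yields diagonal entries (1,1,1,1,1,1,1,1,1).

Boundary ∂_2: C_2 → C_1 maps a triangle to the signed sum of its edges. For instance
  ∂[1,3,7] = [3,7] − [1,7] + [1,3],
  ∂[0,2,9] = [2,9] − [0,9] + [0,2].
This gives a 30×20 integer matrix of rank 20; reducing to Smith normal form yields diagonal entries (1,1,1,1,1,1,1,1,1,1,1,1,1,1,1,1,1,1,1,2).

Reading off H_k = ker ∂_k / im ∂_{k+1}:

  H_0: rank C_0 − rank ∂_1 = 10 − 9 = 1, and the invariant factors of ∂_1 are all 1, so H_0 = Z.
  H_1: rank ker ∂_1 − rank ∂_2 = (30 − 9) − 20 = 1, and ∂_2 has invariant factor 2 > 1, so H_1 = Z ⊕ Z/2Z.
  H_2: rank ker ∂_2 − rank ∂_3 = (20 − 20) − 0 = 0, and there is no ∂_3, so H_2 = 0.

Hence the Betti numbers are b_0 = 1, b_1 = 1, b_2 = 0.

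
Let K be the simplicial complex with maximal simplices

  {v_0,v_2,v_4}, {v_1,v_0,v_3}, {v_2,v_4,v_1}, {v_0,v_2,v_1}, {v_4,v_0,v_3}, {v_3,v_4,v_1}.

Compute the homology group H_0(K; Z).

Order the vertices as v_0 < v_1 < v_2 < v_3 < v_4. Listing each simplex with vertices in this order, K has dimension 2 with simplices:

  0-simplices (5): [v_0], [v_1], [v_2], [v_3], [v_4]
  1-simplices (9): [v_0,v_1], [v_0,v_2], [v_0,v_3], [v_0,v_4], [v_1,v_2], [v_1,v_3], [v_1,v_4], [v_2,v_4], [v_3,v_4]
  2-simplices (6): [v_0,v_1,v_2], [v_0,v_1,v_3], [v_0,v_2,v_4], [v_0,v_3,v_4], [v_1,v_2,v_4], [v_1,v_3,v_4]

so the chain groups are C_0 ≅ Z^5, C_1 ≅ Z^9, C_2 ≅ Z^6.

The boundary map ∂_1: C_1 → C_0 maps an edge to its endpoints' difference, ∂[p,q] = q − p. For instance
  ∂[v_0,v_3] = [v_3] − [v_0].
This gives a 5×9 integer matrix of rank 4; reducing to Smith normal form yields diagonal entries (1,1,1,1).

∂_2: C_2 → C_1 acts by ∂[p,q,r] = [q,r] − [p,r] + [p,q]. For instance
  ∂[v_0,v_1,v_3] = [v_1,v_3] − [v_0,v_3] + [v_0,v_1],
  ∂[v_0,v_2,v_4] = [v_2,v_4] − [v_0,v_4] + [v_0,v_2].
The 9×6 boundary matrix has rank 5 and Smith normal form diag(1,1,1,1,1).

From H_k ≅ ker(∂_k) / im(∂_{k+1}) we obtain:

  H_0: rank C_0 − rank ∂_1 = 5 − 4 = 1, and the invariant factors of ∂_1 are all 1, so H_0 = Z.

H_0 = Z.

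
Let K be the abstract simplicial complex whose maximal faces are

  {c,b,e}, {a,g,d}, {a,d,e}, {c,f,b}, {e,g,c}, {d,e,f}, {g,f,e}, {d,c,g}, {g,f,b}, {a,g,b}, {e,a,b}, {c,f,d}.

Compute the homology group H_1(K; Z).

H_1 = Z_2.

K has 7 vertices, 18 edges, 12 triangles.
rank ∂_1 = 6, rank ∂_2 = 12 ⇒ b_1 = 18 − 6 − 12 = 0; ∂_2 has invariant factor(s) [2] giving torsion. So H_1 = Z_2.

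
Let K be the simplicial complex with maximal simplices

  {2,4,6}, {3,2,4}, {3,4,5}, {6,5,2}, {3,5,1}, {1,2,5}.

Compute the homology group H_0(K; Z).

H_0 = Z.

Fix the vertex order 1 < 2 < 3 < 4 < 5 < 6 and write every simplex with vertices in increasing order. Then dim K = 2 and the simplices of K are:

  0-simplices (6): [1], [2], [3], [4], [5], [6]
  1-simplices (12): [1,2], [1,3], [1,5], [2,3], [2,4], [2,5], [2,6], [3,4], [3,5], [4,5], [4,6], [5,6]
  2-simplices (6): [1,2,5], [1,3,5], [2,3,4], [2,4,6], [2,5,6], [3,4,5]

Hence C_0 ≅ Z^6, C_1 ≅ Z^12, C_2 ≅ Z^6.

Boundary ∂_1: C_1 → C_0 maps an edge to its endpoints' difference, ∂[p,q] = q − p. For instance
  ∂[3,4] = [4] − [3].
The 6×12 boundary matrix has rank 5 and Smith normal form diag(1,1,1,1,1).

∂_2: C_2 → C_1 maps a triangle to the signed sum of its edges. For instance
  ∂[1,2,5] = [2,5] − [1,5] + [1,2],
  ∂[2,3,4] = [3,4] − [2,4] + [2,3].
The 12×6 boundary matrix has rank 6 and Smith normal form diag(1,1,1,1,1,1).

From H_k ≅ ker(∂_k) / im(∂_{k+1}) we obtain:

  H_0: rank C_0 − rank ∂_1 = 6 − 5 = 1, and the invariant factors of ∂_1 are all 1, so H_0 = Z.

(K is a triangulation of the cylinder S^1 x I.)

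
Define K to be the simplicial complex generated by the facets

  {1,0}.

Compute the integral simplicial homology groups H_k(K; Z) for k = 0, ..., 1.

Take the total order 0 < 1 on the vertex set. Then K (dimension 1) consists of the simplices:

  0-simplices (2): [0], [1]
  1-simplices (1): [0,1]

so the chain groups are C_0 ≅ Z^2, C_1 ≅ Z^1.

The boundary map ∂_1: C_1 → C_0 sends each edge [p,q] (with p < q) to q − p.
The resulting 2×1 matrix has rank 1, and its Smith normal form has invariant factors (1).

From H_k ≅ ker(∂_k) / im(∂_{k+1}) we obtain:

  H_0: rank C_0 − rank ∂_1 = 2 − 1 = 1, and the invariant factors of ∂_1 are all 1, so H_0 ≅ Z.
  H_1: rank ker ∂_1 − rank ∂_2 = (1 − 1) − 0 = 0, and there is no ∂_2, so H_1 ≅ 0.

H_0 ≅ Z,  H_1 = 0.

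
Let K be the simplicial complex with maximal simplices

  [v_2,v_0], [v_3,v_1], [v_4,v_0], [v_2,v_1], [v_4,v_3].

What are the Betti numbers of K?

Take the total order v_0 < v_1 < v_2 < v_3 < v_4 on the vertex set. Then K (dimension 1) consists of the simplices:

  0-simplices (5): [v_0], [v_1], [v_2], [v_3], [v_4]
  1-simplices (5): [v_0,v_2], [v_0,v_4], [v_1,v_2], [v_1,v_3], [v_3,v_4]

so the chain groups are C_0 ≅ Z^5, C_1 ≅ Z^5.

∂_1: C_1 → C_0 is given by ∂[p,q] = [q] − [p].
This gives a 5×5 integer matrix of rank 4; reducing to Smith normal form yields diagonal entries (1,1,1,1).

Reading off H_k = ker ∂_k / im ∂_{k+1}:

  H_0: rank C_0 − rank ∂_1 = 5 − 4 = 1, and the invariant factors of ∂_1 are all 1, so H_0 ≅ Z.
  H_1: rank ker ∂_1 − rank ∂_2 = (5 − 4) − 0 = 1, and there is no ∂_2, so H_1 ≅ Z.

As a check, the Euler characteristic is 5 − 5 = 0, which agrees with 1 − 1 = 0.

Hence the Betti numbers are b_0 = 1, b_1 = 1.

b_0 = 1, b_1 = 1.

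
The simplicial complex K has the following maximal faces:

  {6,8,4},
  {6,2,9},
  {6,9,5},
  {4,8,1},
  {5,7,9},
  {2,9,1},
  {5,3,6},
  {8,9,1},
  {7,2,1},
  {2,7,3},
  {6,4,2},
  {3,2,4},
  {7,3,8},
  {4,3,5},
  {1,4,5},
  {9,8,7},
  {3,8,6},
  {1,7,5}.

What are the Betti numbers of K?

b_0 = 1, b_1 = 1, b_2 = 0.

Take the total order 1 < 2 < 3 < 4 < 5 < 6 < 7 < 8 < 9 on the vertex set. Then K (dimension 2) consists of the simplices:

  0-simplices (9): [1], [2], [3], [4], [5], [6], [7], [8], [9]
  1-simplices (27): (27 of them)
  2-simplices (18): [1,2,7], [1,2,9], [1,4,5], [1,4,8], [1,5,7], [1,8,9], [2,3,4], [2,3,7], [2,4,6], [2,6,9], [3,4,5], [3,5,6], [3,6,8], [3,7,8], [4,6,8], [5,6,9], [5,7,9], [7,8,9]

giving chain groups C_0 ≅ Z^9, C_1 ≅ Z^27, C_2 ≅ Z^18.

∂_1: C_1 → C_0 sends each edge [p,q] (with p < q) to q − p. For instance
  ∂[3,8] = [8] − [3].
This gives a 9×27 integer matrix of rank 8; reducing to Smith normal form yields diagonal entries (1,1,1,1,1,1,1,1).

The boundary map ∂_2: C_2 → C_1 acts by ∂[p,q,r] = [q,r] − [p,r] + [p,q]. For instance
  ∂[2,3,7] = [3,7] − [2,7] + [2,3],
  ∂[1,5,7] = [5,7] − [1,7] + [1,5].
This gives a 27×18 integer matrix of rank 18; reducing to Smith normal form yields diagonal entries (1,1,1,1,1,1,1,1,1,1,1,1,1,1,1,1,1,2).

Computing H_k = (kernel of ∂_k) / (image of ∂_{k+1}):

  H_0: rank C_0 − rank ∂_1 = 9 − 8 = 1, and the invariant factors of ∂_1 are all 1, so H_0 ≅ Z.
  H_1: rank ker ∂_1 − rank ∂_2 = (27 − 8) − 18 = 1, and ∂_2 has invariant factor 2 > 1, so H_1 ≅ Z ⊕ Z/2Z.
  H_2: rank ker ∂_2 − rank ∂_3 = (18 − 18) − 0 = 0, and there is no ∂_3, so H_2 ≅ 0.

As a check, the Euler characteristic is 9 − 27 + 18 = 0, which agrees with 1 − 1 + 0 = 0.
(K is a triangulation of the Klein bottle.)

Hence the Betti numbers are b_0 = 1, b_1 = 1, b_2 = 0.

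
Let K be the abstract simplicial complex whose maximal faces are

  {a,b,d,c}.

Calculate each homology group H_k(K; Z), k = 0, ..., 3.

We work with the vertex ordering a < b < c < d. The simplices of K, each written with vertices in increasing order, are:

  0-simplices (4): a, b, c, d
  1-simplices (6): ab, ac, ad, bc, bd, cd
  2-simplices (4): abc, abd, acd, bcd
  3-simplices (1): abcd

giving chain groups C_0 ≅ Z^4, C_1 ≅ Z^6, C_2 ≅ Z^4, C_3 ≅ Z^1.

The boundary map ∂_1: C_1 → C_0 sends each edge [p,q] (with p < q) to q − p.
The resulting 4×6 matrix has rank 3, and its Smith normal form has invariant factors (1,1,1).

∂_2: C_2 → C_1 acts by ∂[p,q,r] = [q,r] − [p,r] + [p,q]. For instance
  ∂bcd = cd − bd + bc,
  ∂abc = bc − ac + ab.
The 6×4 boundary matrix has rank 3 and Smith normal form diag(1,1,1).

∂_3: C_3 → C_2 sends each 3-simplex σ to the alternating sum Σ_i (−1)^i (σ with its i-th vertex removed). For instance
  ∂abcd = bcd − acd + abd − abc.
The 4×1 boundary matrix has rank 1 and Smith normal form diag(1).

From H_k ≅ ker(∂_k) / im(∂_{k+1}) we obtain:

  H_0: rank C_0 − rank ∂_1 = 4 − 3 = 1, and the invariant factors of ∂_1 are all 1, so H_0 = Z.
  H_1: rank ker ∂_1 − rank ∂_2 = (6 − 3) − 3 = 0, and the invariant factors of ∂_2 are all 1, so H_1 = 0.
  H_2: rank ker ∂_2 − rank ∂_3 = (4 − 3) − 1 = 0, and the invariant factors of ∂_3 are all 1, so H_2 = 0.
  H_3: rank ker ∂_3 − rank ∂_4 = (1 − 1) − 0 = 0, and there is no ∂_4, so H_3 = 0.

H_0 ≅ Z,  H_1 = 0,  H_2 = 0,  H_3 = 0.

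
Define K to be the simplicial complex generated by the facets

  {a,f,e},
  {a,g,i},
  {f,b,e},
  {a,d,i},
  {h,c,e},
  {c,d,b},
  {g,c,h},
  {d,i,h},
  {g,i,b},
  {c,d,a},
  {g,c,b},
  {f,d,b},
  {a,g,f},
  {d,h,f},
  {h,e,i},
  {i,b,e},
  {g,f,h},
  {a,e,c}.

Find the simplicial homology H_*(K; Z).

H_0 = Z,  H_1 = Z^2,  H_2 = Z.

Take the total order a < b < c < d < e < f < g < h < i on the vertex set. Then K (dimension 2) consists of the simplices:

  0-simplices (9): a, b, c, d, e, f, g, h, i
  1-simplices (27): ac, ad, ae, af, ag, ai, bc, bd, be, bf, bg, bi, cd, ce, cg, ch, df, dh, di, ef, eh, ei, fg, fh, gh, gi, hi
  2-simplices (18): acd, ace, adi, aef, afg, agi, bcd, bcg, bdf, bef, bei, bgi, ceh, cgh, dfh, dhi, ehi, fgh

Hence C_0 ≅ Z^9, C_1 ≅ Z^27, C_2 ≅ Z^18.

∂_1: C_1 → C_0 sends each edge [p,q] (with p < q) to q − p. For instance
  ∂dh = h − d.
The 9×27 boundary matrix has rank 8 and Smith normal form diag(1,1,1,1,1,1,1,1).

The boundary map ∂_2: C_2 → C_1 sends each 2-simplex [p,q,r] to [q,r] − [p,r] + [p,q]. For instance
  ∂ceh = eh − ch + ce,
  ∂ace = ce − ae + ac.
As a 27×18 matrix over Z this has rank 17, with invariant factors (1,1,1,1,1,1,1,1,1,1,1,1,1,1,1,1,1).

From H_k ≅ ker(∂_k) / im(∂_{k+1}) we obtain:

  H_0: rank C_0 − rank ∂_1 = 9 − 8 = 1, and the invariant factors of ∂_1 are all 1, so H_0 = Z.
  H_1: rank ker ∂_1 − rank ∂_2 = (27 − 8) − 17 = 2, and the invariant factors of ∂_2 are all 1, so H_1 = Z^2.
  H_2: rank ker ∂_2 − rank ∂_3 = (18 − 17) − 0 = 1, and there is no ∂_3, so H_2 = Z.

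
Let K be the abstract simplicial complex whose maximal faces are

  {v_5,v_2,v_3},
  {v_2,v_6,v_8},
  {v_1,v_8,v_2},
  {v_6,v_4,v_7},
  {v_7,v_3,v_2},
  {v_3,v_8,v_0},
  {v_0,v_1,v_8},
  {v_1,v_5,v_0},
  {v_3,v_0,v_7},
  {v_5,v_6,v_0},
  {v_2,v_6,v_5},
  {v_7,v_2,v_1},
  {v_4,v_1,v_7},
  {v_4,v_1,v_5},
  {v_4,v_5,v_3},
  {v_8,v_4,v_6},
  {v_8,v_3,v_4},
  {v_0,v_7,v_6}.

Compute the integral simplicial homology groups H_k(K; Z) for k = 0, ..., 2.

K has 9 vertices, 27 edges, 18 triangles.
rank ∂_0 = 0, rank ∂_1 = 8 ⇒ b_0 = 9 − 0 − 8 = 1; all invariant factors of ∂_1 are 1 so no torsion. So H_0 = Z.
rank ∂_1 = 8, rank ∂_2 = 17 ⇒ b_1 = 27 − 8 − 17 = 2; all invariant factors of ∂_2 are 1 so no torsion. So H_1 = Z^2.
rank ∂_2 = 17, rank ∂_3 = 0 ⇒ b_2 = 18 − 17 − 0 = 1. So H_2 = Z.

H_0 ≅ Z,  H_1 ≅ Z^2,  H_2 ≅ Z.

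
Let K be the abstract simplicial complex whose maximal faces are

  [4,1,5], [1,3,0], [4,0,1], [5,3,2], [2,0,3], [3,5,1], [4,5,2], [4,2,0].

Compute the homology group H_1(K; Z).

Fix the vertex order 0 < 1 < 2 < 3 < 4 < 5 and write every simplex with vertices in increasing order. Then dim K = 2 and the simplices of K are:

  0-simplices (6): [0], [1], [2], [3], [4], [5]
  1-simplices (12): [0,1], [0,2], [0,3], [0,4], [1,3], [1,4], [1,5], [2,3], [2,4], [2,5], [3,5], [4,5]
  2-simplices (8): [0,1,3], [0,1,4], [0,2,3], [0,2,4], [1,3,5], [1,4,5], [2,3,5], [2,4,5]

giving chain groups C_0 ≅ Z^6, C_1 ≅ Z^12, C_2 ≅ Z^8.

∂_1: C_1 → C_0 maps an edge to its endpoints' difference, ∂[p,q] = q − p. For instance
  ∂[0,2] = [2] − [0].
This gives a 6×12 integer matrix of rank 5; reducing to Smith normal form yields diagonal entries (1,1,1,1,1).

∂_2: C_2 → C_1 maps a triangle to the signed sum of its edges. For instance
  ∂[0,2,3] = [2,3] − [0,3] + [0,2],
  ∂[2,3,5] = [3,5] − [2,5] + [2,3].
The 12×8 boundary matrix has rank 7 and Smith normal form diag(1,1,1,1,1,1,1).

From H_k ≅ ker(∂_k) / im(∂_{k+1}) we obtain:

  H_1: rank ker ∂_1 − rank ∂_2 = (12 − 5) − 7 = 0, and the invariant factors of ∂_2 are all 1, so H_1 = 0.

H_1 ≅ 0.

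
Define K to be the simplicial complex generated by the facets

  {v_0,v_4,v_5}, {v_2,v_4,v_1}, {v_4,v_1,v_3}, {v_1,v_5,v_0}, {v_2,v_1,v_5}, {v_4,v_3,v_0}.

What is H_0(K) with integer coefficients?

H_0 ≅ Z.

Take the total order v_0 < v_1 < v_2 < v_3 < v_4 < v_5 on the vertex set. Then K (dimension 2) consists of the simplices:

  0-simplices (6): [v_0], [v_1], [v_2], [v_3], [v_4], [v_5]
  1-simplices (12): [v_0,v_1], [v_0,v_3], [v_0,v_4], [v_0,v_5], [v_1,v_2], [v_1,v_3], [v_1,v_4], [v_1,v_5], [v_2,v_4], [v_2,v_5], [v_3,v_4], [v_4,v_5]
  2-simplices (6): [v_0,v_1,v_5], [v_0,v_3,v_4], [v_0,v_4,v_5], [v_1,v_2,v_4], [v_1,v_2,v_5], [v_1,v_3,v_4]

so the chain groups are C_0 ≅ Z^6, C_1 ≅ Z^12, C_2 ≅ Z^6.

∂_1: C_1 → C_0 is given by ∂[p,q] = [q] − [p].
The resulting 6×12 matrix has rank 5, and its Smith normal form has invariant factors (1,1,1,1,1).

∂_2: C_2 → C_1 maps a triangle to the signed sum of its edges. For instance
  ∂[v_0,v_3,v_4] = [v_3,v_4] − [v_0,v_4] + [v_0,v_3],
  ∂[v_1,v_2,v_5] = [v_2,v_5] − [v_1,v_5] + [v_1,v_2].
This gives a 12×6 integer matrix of rank 6; reducing to Smith normal form yields diagonal entries (1,1,1,1,1,1).

From H_k ≅ ker(∂_k) / im(∂_{k+1}) we obtain:

  H_0: rank C_0 − rank ∂_1 = 6 − 5 = 1, and the invariant factors of ∂_1 are all 1, so H_0 ≅ Z.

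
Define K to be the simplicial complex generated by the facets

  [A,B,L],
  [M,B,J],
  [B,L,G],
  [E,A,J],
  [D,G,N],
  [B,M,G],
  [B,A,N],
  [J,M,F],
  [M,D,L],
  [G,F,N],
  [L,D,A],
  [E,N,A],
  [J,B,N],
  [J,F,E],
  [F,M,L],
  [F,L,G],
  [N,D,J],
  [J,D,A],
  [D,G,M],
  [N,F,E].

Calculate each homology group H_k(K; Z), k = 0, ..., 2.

We work with the vertex ordering A < B < D < E < F < G < J < L < M < N. The simplices of K, each written with vertices in increasing order, are:

  0-simplices (10): A, B, D, E, F, G, J, L, M, N
  1-simplices (30): AB, AD, AE, AJ, AL, AN, BG, BJ, BL, BM, BN, DG, DJ, DL, DM, DN, EF, EJ, EN, FG, FJ, FL, FM, FN, GL, GM, GN, JM, JN, LM
  2-simplices (20): ABL, ABN, ADJ, ADL, AEJ, AEN, BGL, BGM, BJM, BJN, DGM, DGN, DJN, DLM, EFJ, EFN, FGL, FGN, FJM, FLM

giving chain groups C_0 ≅ Z^10, C_1 ≅ Z^30, C_2 ≅ Z^20.

Boundary ∂_1: C_1 → C_0 is given by ∂[p,q] = [q] − [p]. For instance
  ∂BL = L − B.
The 10×30 boundary matrix has rank 9 and Smith normal form diag(1,1,1,1,1,1,1,1,1).

Boundary ∂_2: C_2 → C_1 acts by ∂[p,q,r] = [q,r] − [p,r] + [p,q]. For instance
  ∂AEJ = EJ − AJ + AE,
  ∂DGM = GM − DM + DG.
The 30×20 boundary matrix has rank 20 and Smith normal form diag(1,1,1,1,1,1,1,1,1,1,1,1,1,1,1,1,1,1,1,2).

Reading off H_k = ker ∂_k / im ∂_{k+1}:

  H_0: rank C_0 − rank ∂_1 = 10 − 9 = 1, and the invariant factors of ∂_1 are all 1, so H_0 = Z.
  H_1: rank ker ∂_1 − rank ∂_2 = (30 − 9) − 20 = 1, and ∂_2 has invariant factor 2 > 1, so H_1 = Z ⊕ Z_2.
  H_2: rank ker ∂_2 − rank ∂_3 = (20 − 20) − 0 = 0, and there is no ∂_3, so H_2 = 0.

H_0 = Z,  H_1 = Z ⊕ Z_2,  H_2 = 0.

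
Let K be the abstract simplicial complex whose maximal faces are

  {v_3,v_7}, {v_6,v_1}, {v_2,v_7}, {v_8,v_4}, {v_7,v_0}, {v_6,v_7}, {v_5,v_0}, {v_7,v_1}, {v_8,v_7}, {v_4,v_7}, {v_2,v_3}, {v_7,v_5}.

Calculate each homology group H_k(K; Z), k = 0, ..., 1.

We work with the vertex ordering v_0 < v_1 < v_2 < v_3 < v_4 < v_5 < v_6 < v_7 < v_8. The simplices of K, each written with vertices in increasing order, are:

  0-simplices (9): [v_0], [v_1], [v_2], [v_3], [v_4], [v_5], [v_6], [v_7], [v_8]
  1-simplices (12): [v_0,v_5], [v_0,v_7], [v_1,v_6], [v_1,v_7], [v_2,v_3], [v_2,v_7], [v_3,v_7], [v_4,v_7], [v_4,v_8], [v_5,v_7], [v_6,v_7], [v_7,v_8]

Hence C_0 ≅ Z^9, C_1 ≅ Z^12.

Boundary ∂_1: C_1 → C_0 is given by ∂[p,q] = [q] − [p]. For instance
  ∂[v_2,v_3] = [v_3] − [v_2].
As a 9×12 matrix over Z this has rank 8, with invariant factors (1,1,1,1,1,1,1,1).

Reading off H_k = ker ∂_k / im ∂_{k+1}:

  H_0: rank C_0 − rank ∂_1 = 9 − 8 = 1, and the invariant factors of ∂_1 are all 1, so H_0 ≅ Z.
  H_1: rank ker ∂_1 − rank ∂_2 = (12 − 8) − 0 = 4, and there is no ∂_2, so H_1 ≅ Z^4.

H_0 = Z,  H_1 = Z^4.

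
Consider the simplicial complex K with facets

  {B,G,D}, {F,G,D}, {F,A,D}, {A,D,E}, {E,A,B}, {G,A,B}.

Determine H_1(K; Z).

Fix the vertex order A < B < D < E < F < G and write every simplex with vertices in increasing order. Then dim K = 2 and the simplices of K are:

  0-simplices (6): A, B, D, E, F, G
  1-simplices (12): AB, AD, AE, AF, AG, BD, BE, BG, DE, DF, DG, FG
  2-simplices (6): ABE, ABG, ADE, ADF, BDG, DFG

giving chain groups C_0 ≅ Z^6, C_1 ≅ Z^12, C_2 ≅ Z^6.

Boundary ∂_1: C_1 → C_0 maps an edge to its endpoints' difference, ∂[p,q] = q − p.
As a 6×12 matrix over Z this has rank 5, with invariant factors (1,1,1,1,1).

∂_2: C_2 → C_1 sends each 2-simplex [p,q,r] to [q,r] − [p,r] + [p,q]. For instance
  ∂DFG = FG − DG + DF,
  ∂ADE = DE − AE + AD.
As a 12×6 matrix over Z this has rank 6, with invariant factors (1,1,1,1,1,1).

From H_k ≅ ker(∂_k) / im(∂_{k+1}) we obtain:

  H_1: rank ker ∂_1 − rank ∂_2 = (12 − 5) − 6 = 1, and the invariant factors of ∂_2 are all 1, so H_1 ≅ Z.

H_1 = Z.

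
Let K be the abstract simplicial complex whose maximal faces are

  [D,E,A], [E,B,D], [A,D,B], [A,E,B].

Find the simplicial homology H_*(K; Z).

H_0 ≅ Z,  H_1 = 0,  H_2 ≅ Z.

We work with the vertex ordering A < B < D < E. The simplices of K, each written with vertices in increasing order, are:

  0-simplices (4): A, B, D, E
  1-simplices (6): AB, AD, AE, BD, BE, DE
  2-simplices (4): ABD, ABE, ADE, BDE

so the chain groups are C_0 ≅ Z^4, C_1 ≅ Z^6, C_2 ≅ Z^4.

Boundary ∂_1: C_1 → C_0 is given by ∂[p,q] = [q] − [p].
This gives a 4×6 integer matrix of rank 3; reducing to Smith normal form yields diagonal entries (1,1,1).

∂_2: C_2 → C_1 acts by ∂[p,q,r] = [q,r] − [p,r] + [p,q]. For instance
  ∂BDE = DE − BE + BD,
  ∂ABE = BE − AE + AB.
The resulting 6×4 matrix has rank 3, and its Smith normal form has invariant factors (1,1,1).

Computing H_k = (kernel of ∂_k) / (image of ∂_{k+1}):

  H_0: rank C_0 − rank ∂_1 = 4 − 3 = 1, and the invariant factors of ∂_1 are all 1, so H_0 ≅ Z.
  H_1: rank ker ∂_1 − rank ∂_2 = (6 − 3) − 3 = 0, and the invariant factors of ∂_2 are all 1, so H_1 ≅ 0.
  H_2: rank ker ∂_2 − rank ∂_3 = (4 − 3) − 0 = 1, and there is no ∂_3, so H_2 ≅ Z.

As a check, the Euler characteristic is 4 − 6 + 4 = 2, which agrees with 1 − 0 + 1 = 2.
(K is a triangulation of the 2-sphere S^2.)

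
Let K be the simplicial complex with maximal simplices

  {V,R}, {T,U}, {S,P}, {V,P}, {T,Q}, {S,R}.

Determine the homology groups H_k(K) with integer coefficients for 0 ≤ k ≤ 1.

H_0 ≅ Z^2,  H_1 ≅ Z.

K has 7 vertices, 6 edges.
rank ∂_0 = 0, rank ∂_1 = 5 ⇒ b_0 = 7 − 0 − 5 = 2; all invariant factors of ∂_1 are 1 so no torsion. So H_0 = Z^2.
rank ∂_1 = 5, rank ∂_2 = 0 ⇒ b_1 = 6 − 5 − 0 = 1. So H_1 = Z.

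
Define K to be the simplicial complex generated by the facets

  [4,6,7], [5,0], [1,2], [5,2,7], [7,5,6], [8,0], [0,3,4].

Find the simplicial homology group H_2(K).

H_2 ≅ 0.

Order the vertices as 0 < 1 < 2 < 3 < 4 < 5 < 6 < 7 < 8. Listing each simplex with vertices in this order, K has dimension 2 with simplices:

  0-simplices (9): [0], [1], [2], [3], [4], [5], [6], [7], [8]
  1-simplices (13): [0,3], [0,4], [0,5], [0,8], [1,2], [2,5], [2,7], [3,4], [4,6], [4,7], [5,6], [5,7], [6,7]
  2-simplices (4): [0,3,4], [2,5,7], [4,6,7], [5,6,7]

so the chain groups are C_0 ≅ Z^9, C_1 ≅ Z^13, C_2 ≅ Z^4.

Boundary ∂_1: C_1 → C_0 sends each edge [p,q] (with p < q) to q − p. For instance
  ∂[3,4] = [4] − [3].
As a 9×13 matrix over Z this has rank 8, with invariant factors (1,1,1,1,1,1,1,1).

Boundary ∂_2: C_2 → C_1 sends each 2-simplex [p,q,r] to [q,r] − [p,r] + [p,q]. For instance
  ∂[2,5,7] = [5,7] − [2,7] + [2,5],
  ∂[4,6,7] = [6,7] − [4,7] + [4,6].
The 13×4 boundary matrix has rank 4 and Smith normal form diag(1,1,1,1).

From H_k ≅ ker(∂_k) / im(∂_{k+1}) we obtain:

  H_2: rank ker ∂_2 − rank ∂_3 = (4 − 4) − 0 = 0, and there is no ∂_3, so H_2 = 0.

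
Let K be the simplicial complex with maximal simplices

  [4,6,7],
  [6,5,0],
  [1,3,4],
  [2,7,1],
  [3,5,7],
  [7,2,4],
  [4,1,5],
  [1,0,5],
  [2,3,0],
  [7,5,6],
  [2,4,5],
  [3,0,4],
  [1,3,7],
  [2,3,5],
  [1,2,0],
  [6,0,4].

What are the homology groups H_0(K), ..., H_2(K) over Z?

Take the total order 0 < 1 < 2 < 3 < 4 < 5 < 6 < 7 on the vertex set. Then K (dimension 2) consists of the simplices:

  0-simplices (8): [0], [1], [2], [3], [4], [5], [6], [7]
  1-simplices (24): (24 of them)
  2-simplices (16): [0,1,2], [0,1,5], [0,2,3], [0,3,4], [0,4,6], [0,5,6], [1,2,7], [1,3,4], [1,3,7], [1,4,5], [2,3,5], [2,4,5], [2,4,7], [3,5,7], [4,6,7], [5,6,7]

so the chain groups are C_0 ≅ Z^8, C_1 ≅ Z^24, C_2 ≅ Z^16.

Boundary ∂_1: C_1 → C_0 is given by ∂[p,q] = [q] − [p].
The resulting 8×24 matrix has rank 7, and its Smith normal form has invariant factors (1,1,1,1,1,1,1).

∂_2: C_2 → C_1 sends each 2-simplex [p,q,r] to [q,r] − [p,r] + [p,q]. For instance
  ∂[3,5,7] = [5,7] − [3,7] + [3,5],
  ∂[0,1,2] = [1,2] − [0,2] + [0,1].
The 24×16 boundary matrix has rank 15 and Smith normal form diag(1,1,1,1,1,1,1,1,1,1,1,1,1,1,1).

Computing H_k = (kernel of ∂_k) / (image of ∂_{k+1}):

  H_0: rank C_0 − rank ∂_1 = 8 − 7 = 1, and the invariant factors of ∂_1 are all 1, so H_0 = Z.
  H_1: rank ker ∂_1 − rank ∂_2 = (24 − 7) − 15 = 2, and the invariant factors of ∂_2 are all 1, so H_1 = Z^2.
  H_2: rank ker ∂_2 − rank ∂_3 = (16 − 15) − 0 = 1, and there is no ∂_3, so H_2 = Z.

As a check, the Euler characteristic is 8 − 24 + 16 = 0, which agrees with 1 − 2 + 1 = 0.

H_0 = Z,  H_1 = Z^2,  H_2 = Z.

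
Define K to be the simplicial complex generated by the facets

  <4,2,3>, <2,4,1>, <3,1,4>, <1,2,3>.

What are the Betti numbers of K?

b_0 = 1, b_1 = 0, b_2 = 1.

Take the total order 1 < 2 < 3 < 4 on the vertex set. Then K (dimension 2) consists of the simplices:

  0-simplices (4): [1], [2], [3], [4]
  1-simplices (6): [1,2], [1,3], [1,4], [2,3], [2,4], [3,4]
  2-simplices (4): [1,2,3], [1,2,4], [1,3,4], [2,3,4]

giving chain groups C_0 ≅ Z^4, C_1 ≅ Z^6, C_2 ≅ Z^4.

∂_1: C_1 → C_0 sends each edge [p,q] (with p < q) to q − p. For instance
  ∂[2,4] = [4] − [2].
This gives a 4×6 integer matrix of rank 3; reducing to Smith normal form yields diagonal entries (1,1,1).

Boundary ∂_2: C_2 → C_1 sends each 2-simplex [p,q,r] to [q,r] − [p,r] + [p,q]. For instance
  ∂[2,3,4] = [3,4] − [2,4] + [2,3],
  ∂[1,3,4] = [3,4] − [1,4] + [1,3].
As a 6×4 matrix over Z this has rank 3, with invariant factors (1,1,1).

Now H_k = ker ∂_k / im ∂_{k+1}, so:

  H_0: rank C_0 − rank ∂_1 = 4 − 3 = 1, and the invariant factors of ∂_1 are all 1, so H_0 = Z.
  H_1: rank ker ∂_1 − rank ∂_2 = (6 − 3) − 3 = 0, and the invariant factors of ∂_2 are all 1, so H_1 = 0.
  H_2: rank ker ∂_2 − rank ∂_3 = (4 − 3) − 0 = 1, and there is no ∂_3, so H_2 = Z.

As a check, the Euler characteristic is 4 − 6 + 4 = 2, which agrees with 1 − 0 + 1 = 2.
(K is a triangulation of the 2-sphere S^2.)

Hence the Betti numbers are b_0 = 1, b_1 = 0, b_2 = 1.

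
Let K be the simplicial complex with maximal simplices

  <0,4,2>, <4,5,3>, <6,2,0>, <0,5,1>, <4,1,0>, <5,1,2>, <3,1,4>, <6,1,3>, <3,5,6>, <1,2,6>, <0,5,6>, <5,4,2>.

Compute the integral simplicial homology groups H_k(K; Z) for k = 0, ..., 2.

Fix the vertex order 0 < 1 < 2 < 3 < 4 < 5 < 6 and write every simplex with vertices in increasing order. Then dim K = 2 and the simplices of K are:

  0-simplices (7): [0], [1], [2], [3], [4], [5], [6]
  1-simplices (18): [0,1], [0,2], [0,4], [0,5], [0,6], [1,2], [1,3], [1,4], [1,5], [1,6], [2,4], [2,5], [2,6], [3,4], [3,5], [3,6], [4,5], [5,6]
  2-simplices (12): [0,1,4], [0,1,5], [0,2,4], [0,2,6], [0,5,6], [1,2,5], [1,2,6], [1,3,4], [1,3,6], [2,4,5], [3,4,5], [3,5,6]

giving chain groups C_0 ≅ Z^7, C_1 ≅ Z^18, C_2 ≅ Z^12.

The boundary map ∂_1: C_1 → C_0 is given by ∂[p,q] = [q] − [p].
This gives a 7×18 integer matrix of rank 6; reducing to Smith normal form yields diagonal entries (1,1,1,1,1,1).

The boundary map ∂_2: C_2 → C_1 sends each 2-simplex [p,q,r] to [q,r] − [p,r] + [p,q]. For instance
  ∂[3,4,5] = [4,5] − [3,5] + [3,4],
  ∂[1,2,6] = [2,6] − [1,6] + [1,2].
The resulting 18×12 matrix has rank 12, and its Smith normal form has invariant factors (1,1,1,1,1,1,1,1,1,1,1,2).

Computing H_k = (kernel of ∂_k) / (image of ∂_{k+1}):

  H_0: rank C_0 − rank ∂_1 = 7 − 6 = 1, and the invariant factors of ∂_1 are all 1, so H_0 ≅ Z.
  H_1: rank ker ∂_1 − rank ∂_2 = (18 − 6) − 12 = 0, and ∂_2 has invariant factor 2 > 1, so H_1 ≅ Z/2.
  H_2: rank ker ∂_2 − rank ∂_3 = (12 − 12) − 0 = 0, and there is no ∂_3, so H_2 ≅ 0.

As a check, the Euler characteristic is 7 − 18 + 12 = 1, which agrees with 1 − 0 + 0 = 1.
(K is a triangulation of the real projective plane RP^2.)

H_0 = Z,  H_1 = Z/2,  H_2 = 0.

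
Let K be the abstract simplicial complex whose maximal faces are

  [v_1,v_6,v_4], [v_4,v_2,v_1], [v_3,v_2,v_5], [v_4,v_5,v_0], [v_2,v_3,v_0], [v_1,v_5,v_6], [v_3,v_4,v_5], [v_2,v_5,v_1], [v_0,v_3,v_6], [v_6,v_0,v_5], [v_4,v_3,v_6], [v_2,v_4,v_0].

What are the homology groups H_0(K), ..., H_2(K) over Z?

H_0 ≅ Z,  H_1 ≅ Z/2Z,  H_2 = 0.

Order the vertices as v_0 < v_1 < v_2 < v_3 < v_4 < v_5 < v_6. Listing each simplex with vertices in this order, K has dimension 2 with simplices:

  0-simplices (7): [v_0], [v_1], [v_2], [v_3], [v_4], [v_5], [v_6]
  1-simplices (18): (18 of them)
  2-simplices (12): (12 of them)

Hence C_0 ≅ Z^7, C_1 ≅ Z^18, C_2 ≅ Z^12.

Boundary ∂_1: C_1 → C_0 is given by ∂[p,q] = [q] − [p]. For instance
  ∂[v_1,v_5] = [v_5] − [v_1].
The 7×18 boundary matrix has rank 6 and Smith normal form diag(1,1,1,1,1,1).

∂_2: C_2 → C_1 maps a triangle to the signed sum of its edges. For instance
  ∂[v_3,v_4,v_6] = [v_4,v_6] − [v_3,v_6] + [v_3,v_4],
  ∂[v_1,v_5,v_6] = [v_5,v_6] − [v_1,v_6] + [v_1,v_5].
The 18×12 boundary matrix has rank 12 and Smith normal form diag(1,1,1,1,1,1,1,1,1,1,1,2).

Reading off H_k = ker ∂_k / im ∂_{k+1}:

  H_0: rank C_0 − rank ∂_1 = 7 − 6 = 1, and the invariant factors of ∂_1 are all 1, so H_0 = Z.
  H_1: rank ker ∂_1 − rank ∂_2 = (18 − 6) − 12 = 0, and ∂_2 has invariant factor 2 > 1, so H_1 = Z/2Z.
  H_2: rank ker ∂_2 − rank ∂_3 = (12 − 12) − 0 = 0, and there is no ∂_3, so H_2 = 0.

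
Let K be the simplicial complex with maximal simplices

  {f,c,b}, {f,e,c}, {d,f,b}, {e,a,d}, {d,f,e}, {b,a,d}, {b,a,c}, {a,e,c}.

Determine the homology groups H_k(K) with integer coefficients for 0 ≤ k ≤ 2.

Take the total order a < b < c < d < e < f on the vertex set. Then K (dimension 2) consists of the simplices:

  0-simplices (6): a, b, c, d, e, f
  1-simplices (12): ab, ac, ad, ae, bc, bd, bf, ce, cf, de, df, ef
  2-simplices (8): abc, abd, ace, ade, bcf, bdf, cef, def

Hence C_0 ≅ Z^6, C_1 ≅ Z^12, C_2 ≅ Z^8.

The boundary map ∂_1: C_1 → C_0 is given by ∂[p,q] = [q] − [p]. For instance
  ∂df = f − d.
The 6×12 boundary matrix has rank 5 and Smith normal form diag(1,1,1,1,1).

∂_2: C_2 → C_1 sends each 2-simplex [p,q,r] to [q,r] − [p,r] + [p,q]. For instance
  ∂def = ef − df + de,
  ∂bdf = df − bf + bd.
This gives a 12×8 integer matrix of rank 7; reducing to Smith normal form yields diagonal entries (1,1,1,1,1,1,1).

Computing H_k = (kernel of ∂_k) / (image of ∂_{k+1}):

  H_0: rank C_0 − rank ∂_1 = 6 − 5 = 1, and the invariant factors of ∂_1 are all 1, so H_0 = Z.
  H_1: rank ker ∂_1 − rank ∂_2 = (12 − 5) − 7 = 0, and the invariant factors of ∂_2 are all 1, so H_1 = 0.
  H_2: rank ker ∂_2 − rank ∂_3 = (8 − 7) − 0 = 1, and there is no ∂_3, so H_2 = Z.

H_0 = Z,  H_1 = 0,  H_2 = Z.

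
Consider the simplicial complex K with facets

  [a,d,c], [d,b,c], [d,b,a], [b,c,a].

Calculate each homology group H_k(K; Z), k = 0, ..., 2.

K has 4 vertices, 6 edges, 4 triangles.
rank ∂_0 = 0, rank ∂_1 = 3 ⇒ b_0 = 4 − 0 − 3 = 1; all invariant factors of ∂_1 are 1 so no torsion. So H_0 ≅ Z.
rank ∂_1 = 3, rank ∂_2 = 3 ⇒ b_1 = 6 − 3 − 3 = 0; all invariant factors of ∂_2 are 1 so no torsion. So H_1 ≅ 0.
rank ∂_2 = 3, rank ∂_3 = 0 ⇒ b_2 = 4 − 3 − 0 = 1. So H_2 ≅ Z.

H_0 ≅ Z,  H_1 = 0,  H_2 ≅ Z.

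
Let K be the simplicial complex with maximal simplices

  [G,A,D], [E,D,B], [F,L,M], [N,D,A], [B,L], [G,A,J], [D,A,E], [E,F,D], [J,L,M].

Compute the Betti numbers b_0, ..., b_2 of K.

b_0 = 1, b_1 = 2, b_2 = 0.

We work with the vertex ordering A < B < D < E < F < G < J < L < M < N. The simplices of K, each written with vertices in increasing order, are:

  0-simplices (10): A, B, D, E, F, G, J, L, M, N
  1-simplices (19): AD, AE, AG, AJ, AN, BD, BE, BL, DE, DF, DG, DN, EF, FL, FM, GJ, JL, JM, LM
  2-simplices (8): ADE, ADG, ADN, AGJ, BDE, DEF, FLM, JLM

Hence C_0 ≅ Z^10, C_1 ≅ Z^19, C_2 ≅ Z^8.

The boundary map ∂_1: C_1 → C_0 maps an edge to its endpoints' difference, ∂[p,q] = q − p. For instance
  ∂AN = N − A.
The resulting 10×19 matrix has rank 9, and its Smith normal form has invariant factors (1,1,1,1,1,1,1,1,1).

∂_2: C_2 → C_1 sends each 2-simplex [p,q,r] to [q,r] − [p,r] + [p,q]. For instance
  ∂ADN = DN − AN + AD,
  ∂AGJ = GJ − AJ + AG.
The 19×8 boundary matrix has rank 8 and Smith normal form diag(1,1,1,1,1,1,1,1).

Now H_k = ker ∂_k / im ∂_{k+1}, so:

  H_0: rank C_0 − rank ∂_1 = 10 − 9 = 1, and the invariant factors of ∂_1 are all 1, so H_0 = Z.
  H_1: rank ker ∂_1 − rank ∂_2 = (19 − 9) − 8 = 2, and the invariant factors of ∂_2 are all 1, so H_1 = Z^2.
  H_2: rank ker ∂_2 − rank ∂_3 = (8 − 8) − 0 = 0, and there is no ∂_3, so H_2 = 0.

As a check, the Euler characteristic is 10 − 19 + 8 = -1, which agrees with 1 − 2 + 0 = -1.

Hence the Betti numbers are b_0 = 1, b_1 = 2, b_2 = 0.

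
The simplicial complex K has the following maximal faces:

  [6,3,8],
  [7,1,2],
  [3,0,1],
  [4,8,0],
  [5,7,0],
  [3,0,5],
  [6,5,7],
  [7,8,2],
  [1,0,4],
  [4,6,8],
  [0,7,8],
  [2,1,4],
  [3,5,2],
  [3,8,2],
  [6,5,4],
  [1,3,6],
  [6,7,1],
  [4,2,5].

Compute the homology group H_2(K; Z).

H_2 = Z.

Order the vertices as 0 < 1 < 2 < 3 < 4 < 5 < 6 < 7 < 8. Listing each simplex with vertices in this order, K has dimension 2 with simplices:

  0-simplices (9): [0], [1], [2], [3], [4], [5], [6], [7], [8]
  1-simplices (27): (27 of them)
  2-simplices (18): [0,1,3], [0,1,4], [0,3,5], [0,4,8], [0,5,7], [0,7,8], [1,2,4], [1,2,7], [1,3,6], [1,6,7], [2,3,5], [2,3,8], [2,4,5], [2,7,8], [3,6,8], [4,5,6], [4,6,8], [5,6,7]

Hence C_0 ≅ Z^9, C_1 ≅ Z^27, C_2 ≅ Z^18.

The boundary map ∂_1: C_1 → C_0 maps an edge to its endpoints' difference, ∂[p,q] = q − p.
The resulting 9×27 matrix has rank 8, and its Smith normal form has invariant factors (1,1,1,1,1,1,1,1).

Boundary ∂_2: C_2 → C_1 acts by ∂[p,q,r] = [q,r] − [p,r] + [p,q]. For instance
  ∂[3,6,8] = [6,8] − [3,8] + [3,6],
  ∂[2,7,8] = [7,8] − [2,8] + [2,7].
The 27×18 boundary matrix has rank 17 and Smith normal form diag(1,1,1,1,1,1,1,1,1,1,1,1,1,1,1,1,1).

Reading off H_k = ker ∂_k / im ∂_{k+1}:

  H_2: rank ker ∂_2 − rank ∂_3 = (18 − 17) − 0 = 1, and there is no ∂_3, so H_2 ≅ Z.

(K is a triangulation of the torus T^2.)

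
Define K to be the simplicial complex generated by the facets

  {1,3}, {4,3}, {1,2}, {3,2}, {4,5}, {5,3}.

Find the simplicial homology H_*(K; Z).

Take the total order 1 < 2 < 3 < 4 < 5 on the vertex set. Then K (dimension 1) consists of the simplices:

  0-simplices (5): [1], [2], [3], [4], [5]
  1-simplices (6): [1,2], [1,3], [2,3], [3,4], [3,5], [4,5]

Hence C_0 ≅ Z^5, C_1 ≅ Z^6.

Boundary ∂_1: C_1 → C_0 maps an edge to its endpoints' difference, ∂[p,q] = q − p.
The resulting 5×6 matrix has rank 4, and its Smith normal form has invariant factors (1,1,1,1).

Now H_k = ker ∂_k / im ∂_{k+1}, so:

  H_0: rank C_0 − rank ∂_1 = 5 − 4 = 1, and the invariant factors of ∂_1 are all 1, so H_0 = Z.
  H_1: rank ker ∂_1 − rank ∂_2 = (6 − 4) − 0 = 2, and there is no ∂_2, so H_1 = Z^2.

H_0 ≅ Z,  H_1 ≅ Z^2.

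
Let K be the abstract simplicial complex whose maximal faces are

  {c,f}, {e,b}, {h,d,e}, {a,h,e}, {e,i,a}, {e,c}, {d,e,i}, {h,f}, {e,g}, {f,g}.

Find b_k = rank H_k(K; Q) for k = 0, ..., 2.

K has 9 vertices, 14 edges, 4 triangles.
rank ∂_0 = 0, rank ∂_1 = 8 ⇒ b_0 = 9 − 0 − 8 = 1; all invariant factors of ∂_1 are 1 so no torsion. So H_0 ≅ Z.
rank ∂_1 = 8, rank ∂_2 = 4 ⇒ b_1 = 14 − 8 − 4 = 2; all invariant factors of ∂_2 are 1 so no torsion. So H_1 ≅ Z^2.
rank ∂_2 = 4, rank ∂_3 = 0 ⇒ b_2 = 4 − 4 − 0 = 0. So H_2 ≅ 0.

b_0 = 1, b_1 = 2, b_2 = 0.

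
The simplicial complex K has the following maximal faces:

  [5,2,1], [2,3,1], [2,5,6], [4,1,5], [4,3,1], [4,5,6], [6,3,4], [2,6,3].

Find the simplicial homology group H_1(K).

H_1 ≅ 0.

Fix the vertex order 1 < 2 < 3 < 4 < 5 < 6 and write every simplex with vertices in increasing order. Then dim K = 2 and the simplices of K are:

  0-simplices (6): [1], [2], [3], [4], [5], [6]
  1-simplices (12): [1,2], [1,3], [1,4], [1,5], [2,3], [2,5], [2,6], [3,4], [3,6], [4,5], [4,6], [5,6]
  2-simplices (8): [1,2,3], [1,2,5], [1,3,4], [1,4,5], [2,3,6], [2,5,6], [3,4,6], [4,5,6]

so the chain groups are C_0 ≅ Z^6, C_1 ≅ Z^12, C_2 ≅ Z^8.

Boundary ∂_1: C_1 → C_0 maps an edge to its endpoints' difference, ∂[p,q] = q − p.
The 6×12 boundary matrix has rank 5 and Smith normal form diag(1,1,1,1,1).

∂_2: C_2 → C_1 sends each 2-simplex [p,q,r] to [q,r] − [p,r] + [p,q]. For instance
  ∂[1,3,4] = [3,4] − [1,4] + [1,3],
  ∂[1,2,3] = [2,3] − [1,3] + [1,2].
The resulting 12×8 matrix has rank 7, and its Smith normal form has invariant factors (1,1,1,1,1,1,1).

Now H_k = ker ∂_k / im ∂_{k+1}, so:

  H_1: rank ker ∂_1 − rank ∂_2 = (12 − 5) − 7 = 0, and the invariant factors of ∂_2 are all 1, so H_1 = 0.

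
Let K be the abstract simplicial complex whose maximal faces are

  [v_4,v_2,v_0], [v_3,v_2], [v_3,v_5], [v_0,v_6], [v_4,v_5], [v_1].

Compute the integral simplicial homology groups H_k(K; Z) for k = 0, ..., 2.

K has 7 vertices, 7 edges, 1 triangle.
rank ∂_0 = 0, rank ∂_1 = 5 ⇒ b_0 = 7 − 0 − 5 = 2; all invariant factors of ∂_1 are 1 so no torsion. So H_0 = Z^2.
rank ∂_1 = 5, rank ∂_2 = 1 ⇒ b_1 = 7 − 5 − 1 = 1; all invariant factors of ∂_2 are 1 so no torsion. So H_1 = Z.
rank ∂_2 = 1, rank ∂_3 = 0 ⇒ b_2 = 1 − 1 − 0 = 0. So H_2 = 0.

H_0 = Z^2,  H_1 = Z,  H_2 = 0.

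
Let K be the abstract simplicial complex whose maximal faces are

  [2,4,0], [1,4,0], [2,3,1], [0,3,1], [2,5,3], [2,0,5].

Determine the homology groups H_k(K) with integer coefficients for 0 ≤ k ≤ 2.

We work with the vertex ordering 0 < 1 < 2 < 3 < 4 < 5. The simplices of K, each written with vertices in increasing order, are:

  0-simplices (6): [0], [1], [2], [3], [4], [5]
  1-simplices (12): [0,1], [0,2], [0,3], [0,4], [0,5], [1,2], [1,3], [1,4], [2,3], [2,4], [2,5], [3,5]
  2-simplices (6): [0,1,3], [0,1,4], [0,2,4], [0,2,5], [1,2,3], [2,3,5]

Hence C_0 ≅ Z^6, C_1 ≅ Z^12, C_2 ≅ Z^6.

Boundary ∂_1: C_1 → C_0 is given by ∂[p,q] = [q] − [p].
This gives a 6×12 integer matrix of rank 5; reducing to Smith normal form yields diagonal entries (1,1,1,1,1).

The boundary map ∂_2: C_2 → C_1 maps a triangle to the signed sum of its edges. For instance
  ∂[0,1,3] = [1,3] − [0,3] + [0,1],
  ∂[2,3,5] = [3,5] − [2,5] + [2,3].
As a 12×6 matrix over Z this has rank 6, with invariant factors (1,1,1,1,1,1).

Computing H_k = (kernel of ∂_k) / (image of ∂_{k+1}):

  H_0: rank C_0 − rank ∂_1 = 6 − 5 = 1, and the invariant factors of ∂_1 are all 1, so H_0 ≅ Z.
  H_1: rank ker ∂_1 − rank ∂_2 = (12 − 5) − 6 = 1, and the invariant factors of ∂_2 are all 1, so H_1 ≅ Z.
  H_2: rank ker ∂_2 − rank ∂_3 = (6 − 6) − 0 = 0, and there is no ∂_3, so H_2 ≅ 0.

As a check, the Euler characteristic is 6 − 12 + 6 = 0, which agrees with 1 − 1 + 0 = 0.

H_0 = Z,  H_1 = Z,  H_2 = 0.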